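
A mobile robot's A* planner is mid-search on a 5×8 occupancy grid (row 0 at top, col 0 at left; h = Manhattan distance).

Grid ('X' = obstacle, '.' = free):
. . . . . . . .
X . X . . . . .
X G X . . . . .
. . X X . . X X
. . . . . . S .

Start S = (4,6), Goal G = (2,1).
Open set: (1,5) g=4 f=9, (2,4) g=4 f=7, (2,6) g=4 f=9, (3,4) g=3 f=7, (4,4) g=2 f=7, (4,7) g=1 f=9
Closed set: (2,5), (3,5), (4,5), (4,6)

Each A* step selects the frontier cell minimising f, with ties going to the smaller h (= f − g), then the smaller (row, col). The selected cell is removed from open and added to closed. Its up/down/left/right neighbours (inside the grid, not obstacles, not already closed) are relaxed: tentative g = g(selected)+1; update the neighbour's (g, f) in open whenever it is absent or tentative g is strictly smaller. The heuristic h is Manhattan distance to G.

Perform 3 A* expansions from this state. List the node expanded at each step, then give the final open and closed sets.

order=[(2,4) → (2,3) → (3,4)]; open=[(1,3) g=6 f=9, (1,4) g=5 f=9, (1,5) g=4 f=9, (2,6) g=4 f=9, (4,4) g=2 f=7, (4,7) g=1 f=9]; closed=[(2,3), (2,4), (2,5), (3,4), (3,5), (4,5), (4,6)]

step 1: expand (2,4) (f=7, h=3) → closed; open now [(1,4) g=5 f=9, (1,5) g=4 f=9, (2,3) g=5 f=7, (2,6) g=4 f=9, (3,4) g=3 f=7, (4,4) g=2 f=7, (4,7) g=1 f=9]
step 2: expand (2,3) (f=7, h=2) → closed; open now [(1,3) g=6 f=9, (1,4) g=5 f=9, (1,5) g=4 f=9, (2,6) g=4 f=9, (3,4) g=3 f=7, (4,4) g=2 f=7, (4,7) g=1 f=9]
step 3: expand (3,4) (f=7, h=4) → closed; open now [(1,3) g=6 f=9, (1,4) g=5 f=9, (1,5) g=4 f=9, (2,6) g=4 f=9, (4,4) g=2 f=7, (4,7) g=1 f=9]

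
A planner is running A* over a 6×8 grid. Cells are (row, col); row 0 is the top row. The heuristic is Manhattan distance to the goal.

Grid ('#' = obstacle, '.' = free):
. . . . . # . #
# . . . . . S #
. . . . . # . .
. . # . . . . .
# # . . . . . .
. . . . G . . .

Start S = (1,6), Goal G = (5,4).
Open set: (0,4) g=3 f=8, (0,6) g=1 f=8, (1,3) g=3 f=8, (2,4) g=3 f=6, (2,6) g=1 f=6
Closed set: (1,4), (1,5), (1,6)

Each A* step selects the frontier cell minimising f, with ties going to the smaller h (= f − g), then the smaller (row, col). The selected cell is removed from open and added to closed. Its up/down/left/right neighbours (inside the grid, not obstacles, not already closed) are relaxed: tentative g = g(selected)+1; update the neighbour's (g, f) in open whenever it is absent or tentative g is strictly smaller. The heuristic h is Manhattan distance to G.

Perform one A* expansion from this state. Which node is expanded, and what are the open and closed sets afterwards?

step 1: expand (2,4) (f=6, h=3) → closed; open now [(0,4) g=3 f=8, (0,6) g=1 f=8, (1,3) g=3 f=8, (2,3) g=4 f=8, (2,6) g=1 f=6, (3,4) g=4 f=6]

expanded=(2,4); open=[(0,4) g=3 f=8, (0,6) g=1 f=8, (1,3) g=3 f=8, (2,3) g=4 f=8, (2,6) g=1 f=6, (3,4) g=4 f=6]; closed=[(1,4), (1,5), (1,6), (2,4)]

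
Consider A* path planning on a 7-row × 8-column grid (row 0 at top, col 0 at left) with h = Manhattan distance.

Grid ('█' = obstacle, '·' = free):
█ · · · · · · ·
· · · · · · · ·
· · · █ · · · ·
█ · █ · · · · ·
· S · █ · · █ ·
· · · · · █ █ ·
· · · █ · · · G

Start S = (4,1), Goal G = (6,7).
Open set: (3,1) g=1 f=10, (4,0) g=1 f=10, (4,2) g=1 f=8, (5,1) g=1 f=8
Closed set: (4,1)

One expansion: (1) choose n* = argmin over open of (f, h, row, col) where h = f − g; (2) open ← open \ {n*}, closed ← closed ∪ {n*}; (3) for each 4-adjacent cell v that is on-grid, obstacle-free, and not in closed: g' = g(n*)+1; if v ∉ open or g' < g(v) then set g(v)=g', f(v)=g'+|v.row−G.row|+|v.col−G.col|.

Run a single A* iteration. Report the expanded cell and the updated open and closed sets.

step 1: expand (4,2) (f=8, h=7) → closed; open now [(3,1) g=1 f=10, (4,0) g=1 f=10, (5,1) g=1 f=8, (5,2) g=2 f=8]

expanded=(4,2); open=[(3,1) g=1 f=10, (4,0) g=1 f=10, (5,1) g=1 f=8, (5,2) g=2 f=8]; closed=[(4,1), (4,2)]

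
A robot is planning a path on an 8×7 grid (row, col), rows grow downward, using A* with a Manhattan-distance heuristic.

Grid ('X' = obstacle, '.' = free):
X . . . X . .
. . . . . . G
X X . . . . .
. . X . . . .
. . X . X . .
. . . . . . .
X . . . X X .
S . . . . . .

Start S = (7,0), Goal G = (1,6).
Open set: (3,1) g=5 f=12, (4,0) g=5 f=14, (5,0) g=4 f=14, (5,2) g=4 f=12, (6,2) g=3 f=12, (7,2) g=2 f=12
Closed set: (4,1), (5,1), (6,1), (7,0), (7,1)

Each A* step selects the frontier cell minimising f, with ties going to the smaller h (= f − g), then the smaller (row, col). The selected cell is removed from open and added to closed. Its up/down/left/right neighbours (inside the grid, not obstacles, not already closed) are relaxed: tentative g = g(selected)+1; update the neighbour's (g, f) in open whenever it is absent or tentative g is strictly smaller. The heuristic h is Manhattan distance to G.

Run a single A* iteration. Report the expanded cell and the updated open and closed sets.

step 1: expand (3,1) (f=12, h=7) → closed; open now [(3,0) g=6 f=14, (4,0) g=5 f=14, (5,0) g=4 f=14, (5,2) g=4 f=12, (6,2) g=3 f=12, (7,2) g=2 f=12]

expanded=(3,1); open=[(3,0) g=6 f=14, (4,0) g=5 f=14, (5,0) g=4 f=14, (5,2) g=4 f=12, (6,2) g=3 f=12, (7,2) g=2 f=12]; closed=[(3,1), (4,1), (5,1), (6,1), (7,0), (7,1)]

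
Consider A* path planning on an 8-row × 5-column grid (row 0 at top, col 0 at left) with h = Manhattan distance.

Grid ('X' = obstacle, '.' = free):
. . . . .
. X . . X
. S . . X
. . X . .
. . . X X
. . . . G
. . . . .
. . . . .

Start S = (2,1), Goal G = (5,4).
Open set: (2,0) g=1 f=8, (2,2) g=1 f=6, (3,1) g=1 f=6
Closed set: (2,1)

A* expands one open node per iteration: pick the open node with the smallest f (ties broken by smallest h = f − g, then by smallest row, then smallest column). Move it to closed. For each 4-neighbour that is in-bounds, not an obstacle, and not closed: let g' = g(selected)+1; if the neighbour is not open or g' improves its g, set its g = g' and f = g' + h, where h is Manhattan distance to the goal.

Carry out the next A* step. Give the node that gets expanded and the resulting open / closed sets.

step 1: expand (2,2) (f=6, h=5) → closed; open now [(1,2) g=2 f=8, (2,0) g=1 f=8, (2,3) g=2 f=6, (3,1) g=1 f=6]

expanded=(2,2); open=[(1,2) g=2 f=8, (2,0) g=1 f=8, (2,3) g=2 f=6, (3,1) g=1 f=6]; closed=[(2,1), (2,2)]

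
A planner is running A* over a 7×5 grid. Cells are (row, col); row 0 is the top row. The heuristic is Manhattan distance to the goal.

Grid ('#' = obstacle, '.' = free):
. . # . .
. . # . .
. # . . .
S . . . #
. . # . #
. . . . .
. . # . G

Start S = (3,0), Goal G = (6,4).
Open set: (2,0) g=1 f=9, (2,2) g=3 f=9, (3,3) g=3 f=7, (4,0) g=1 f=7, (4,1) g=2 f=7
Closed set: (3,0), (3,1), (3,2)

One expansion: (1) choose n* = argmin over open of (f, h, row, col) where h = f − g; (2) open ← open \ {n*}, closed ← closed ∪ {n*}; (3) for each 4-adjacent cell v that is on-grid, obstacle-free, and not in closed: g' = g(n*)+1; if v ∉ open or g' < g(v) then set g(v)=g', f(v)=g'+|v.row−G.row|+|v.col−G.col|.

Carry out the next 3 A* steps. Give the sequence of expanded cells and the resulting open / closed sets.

step 1: expand (3,3) (f=7, h=4) → closed; open now [(2,0) g=1 f=9, (2,2) g=3 f=9, (2,3) g=4 f=9, (4,0) g=1 f=7, (4,1) g=2 f=7, (4,3) g=4 f=7]
step 2: expand (4,3) (f=7, h=3) → closed; open now [(2,0) g=1 f=9, (2,2) g=3 f=9, (2,3) g=4 f=9, (4,0) g=1 f=7, (4,1) g=2 f=7, (5,3) g=5 f=7]
step 3: expand (5,3) (f=7, h=2) → closed; open now [(2,0) g=1 f=9, (2,2) g=3 f=9, (2,3) g=4 f=9, (4,0) g=1 f=7, (4,1) g=2 f=7, (5,2) g=6 f=9, (5,4) g=6 f=7, (6,3) g=6 f=7]

order=[(3,3) → (4,3) → (5,3)]; open=[(2,0) g=1 f=9, (2,2) g=3 f=9, (2,3) g=4 f=9, (4,0) g=1 f=7, (4,1) g=2 f=7, (5,2) g=6 f=9, (5,4) g=6 f=7, (6,3) g=6 f=7]; closed=[(3,0), (3,1), (3,2), (3,3), (4,3), (5,3)]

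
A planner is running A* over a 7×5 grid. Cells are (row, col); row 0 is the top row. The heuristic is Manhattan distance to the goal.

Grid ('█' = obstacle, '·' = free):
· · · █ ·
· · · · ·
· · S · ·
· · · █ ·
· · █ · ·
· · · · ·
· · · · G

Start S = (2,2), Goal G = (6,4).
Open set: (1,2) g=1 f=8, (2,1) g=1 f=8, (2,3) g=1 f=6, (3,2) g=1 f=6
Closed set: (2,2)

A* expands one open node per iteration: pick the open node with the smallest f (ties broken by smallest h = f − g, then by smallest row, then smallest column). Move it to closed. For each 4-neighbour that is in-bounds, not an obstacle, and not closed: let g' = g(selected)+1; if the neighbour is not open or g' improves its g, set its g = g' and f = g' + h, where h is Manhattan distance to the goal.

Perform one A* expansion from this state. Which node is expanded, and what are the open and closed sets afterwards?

step 1: expand (2,3) (f=6, h=5) → closed; open now [(1,2) g=1 f=8, (1,3) g=2 f=8, (2,1) g=1 f=8, (2,4) g=2 f=6, (3,2) g=1 f=6]

expanded=(2,3); open=[(1,2) g=1 f=8, (1,3) g=2 f=8, (2,1) g=1 f=8, (2,4) g=2 f=6, (3,2) g=1 f=6]; closed=[(2,2), (2,3)]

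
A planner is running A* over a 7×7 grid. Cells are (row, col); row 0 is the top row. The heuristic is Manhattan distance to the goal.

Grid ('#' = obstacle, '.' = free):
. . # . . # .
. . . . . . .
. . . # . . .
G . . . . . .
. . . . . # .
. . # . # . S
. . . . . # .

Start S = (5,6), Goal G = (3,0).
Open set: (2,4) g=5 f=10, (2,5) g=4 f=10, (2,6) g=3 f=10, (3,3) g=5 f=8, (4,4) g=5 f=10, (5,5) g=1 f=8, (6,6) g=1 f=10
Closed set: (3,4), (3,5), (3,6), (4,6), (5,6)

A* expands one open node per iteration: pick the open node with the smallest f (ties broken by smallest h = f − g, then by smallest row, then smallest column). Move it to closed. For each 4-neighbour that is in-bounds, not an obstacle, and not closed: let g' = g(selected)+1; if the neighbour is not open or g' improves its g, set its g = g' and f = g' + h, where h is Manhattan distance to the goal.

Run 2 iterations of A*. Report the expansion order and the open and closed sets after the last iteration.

order=[(3,3) → (3,2)]; open=[(2,2) g=7 f=10, (2,4) g=5 f=10, (2,5) g=4 f=10, (2,6) g=3 f=10, (3,1) g=7 f=8, (4,2) g=7 f=10, (4,3) g=6 f=10, (4,4) g=5 f=10, (5,5) g=1 f=8, (6,6) g=1 f=10]; closed=[(3,2), (3,3), (3,4), (3,5), (3,6), (4,6), (5,6)]

step 1: expand (3,3) (f=8, h=3) → closed; open now [(2,4) g=5 f=10, (2,5) g=4 f=10, (2,6) g=3 f=10, (3,2) g=6 f=8, (4,3) g=6 f=10, (4,4) g=5 f=10, (5,5) g=1 f=8, (6,6) g=1 f=10]
step 2: expand (3,2) (f=8, h=2) → closed; open now [(2,2) g=7 f=10, (2,4) g=5 f=10, (2,5) g=4 f=10, (2,6) g=3 f=10, (3,1) g=7 f=8, (4,2) g=7 f=10, (4,3) g=6 f=10, (4,4) g=5 f=10, (5,5) g=1 f=8, (6,6) g=1 f=10]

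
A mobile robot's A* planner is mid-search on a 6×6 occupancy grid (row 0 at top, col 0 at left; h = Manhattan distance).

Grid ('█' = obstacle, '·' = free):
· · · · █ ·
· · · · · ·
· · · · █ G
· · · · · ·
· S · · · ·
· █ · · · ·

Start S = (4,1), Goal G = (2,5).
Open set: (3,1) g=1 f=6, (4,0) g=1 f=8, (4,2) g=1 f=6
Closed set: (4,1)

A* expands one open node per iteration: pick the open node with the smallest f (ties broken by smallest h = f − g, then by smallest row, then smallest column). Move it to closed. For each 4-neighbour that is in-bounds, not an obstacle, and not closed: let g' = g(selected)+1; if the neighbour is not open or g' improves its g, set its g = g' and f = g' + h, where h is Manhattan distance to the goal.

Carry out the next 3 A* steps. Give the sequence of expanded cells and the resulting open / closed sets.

step 1: expand (3,1) (f=6, h=5) → closed; open now [(2,1) g=2 f=6, (3,0) g=2 f=8, (3,2) g=2 f=6, (4,0) g=1 f=8, (4,2) g=1 f=6]
step 2: expand (2,1) (f=6, h=4) → closed; open now [(1,1) g=3 f=8, (2,0) g=3 f=8, (2,2) g=3 f=6, (3,0) g=2 f=8, (3,2) g=2 f=6, (4,0) g=1 f=8, (4,2) g=1 f=6]
step 3: expand (2,2) (f=6, h=3) → closed; open now [(1,1) g=3 f=8, (1,2) g=4 f=8, (2,0) g=3 f=8, (2,3) g=4 f=6, (3,0) g=2 f=8, (3,2) g=2 f=6, (4,0) g=1 f=8, (4,2) g=1 f=6]

order=[(3,1) → (2,1) → (2,2)]; open=[(1,1) g=3 f=8, (1,2) g=4 f=8, (2,0) g=3 f=8, (2,3) g=4 f=6, (3,0) g=2 f=8, (3,2) g=2 f=6, (4,0) g=1 f=8, (4,2) g=1 f=6]; closed=[(2,1), (2,2), (3,1), (4,1)]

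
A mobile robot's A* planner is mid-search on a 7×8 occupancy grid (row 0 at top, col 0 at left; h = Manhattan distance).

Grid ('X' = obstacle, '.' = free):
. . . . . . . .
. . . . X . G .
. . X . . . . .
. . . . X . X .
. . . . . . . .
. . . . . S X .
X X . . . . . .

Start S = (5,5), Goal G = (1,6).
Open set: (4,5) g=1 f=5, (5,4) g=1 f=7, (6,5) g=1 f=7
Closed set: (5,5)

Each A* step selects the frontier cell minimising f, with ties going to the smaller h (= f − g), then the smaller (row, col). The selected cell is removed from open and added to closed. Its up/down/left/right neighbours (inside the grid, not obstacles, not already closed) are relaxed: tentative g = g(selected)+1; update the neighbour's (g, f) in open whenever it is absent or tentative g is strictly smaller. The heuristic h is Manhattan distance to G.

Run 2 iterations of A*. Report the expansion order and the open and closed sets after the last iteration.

step 1: expand (4,5) (f=5, h=4) → closed; open now [(3,5) g=2 f=5, (4,4) g=2 f=7, (4,6) g=2 f=5, (5,4) g=1 f=7, (6,5) g=1 f=7]
step 2: expand (3,5) (f=5, h=3) → closed; open now [(2,5) g=3 f=5, (4,4) g=2 f=7, (4,6) g=2 f=5, (5,4) g=1 f=7, (6,5) g=1 f=7]

order=[(4,5) → (3,5)]; open=[(2,5) g=3 f=5, (4,4) g=2 f=7, (4,6) g=2 f=5, (5,4) g=1 f=7, (6,5) g=1 f=7]; closed=[(3,5), (4,5), (5,5)]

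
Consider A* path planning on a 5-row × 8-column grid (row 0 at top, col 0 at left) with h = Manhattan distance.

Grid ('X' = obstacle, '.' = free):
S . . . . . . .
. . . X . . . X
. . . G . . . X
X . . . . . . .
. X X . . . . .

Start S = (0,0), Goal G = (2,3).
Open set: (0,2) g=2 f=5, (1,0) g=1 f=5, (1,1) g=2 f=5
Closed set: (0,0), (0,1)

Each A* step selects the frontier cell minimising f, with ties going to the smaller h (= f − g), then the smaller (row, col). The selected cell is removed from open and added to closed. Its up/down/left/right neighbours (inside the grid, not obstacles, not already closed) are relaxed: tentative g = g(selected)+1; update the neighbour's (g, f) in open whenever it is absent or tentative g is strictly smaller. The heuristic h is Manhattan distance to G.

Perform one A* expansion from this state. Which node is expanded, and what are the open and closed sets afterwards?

expanded=(0,2); open=[(0,3) g=3 f=5, (1,0) g=1 f=5, (1,1) g=2 f=5, (1,2) g=3 f=5]; closed=[(0,0), (0,1), (0,2)]

step 1: expand (0,2) (f=5, h=3) → closed; open now [(0,3) g=3 f=5, (1,0) g=1 f=5, (1,1) g=2 f=5, (1,2) g=3 f=5]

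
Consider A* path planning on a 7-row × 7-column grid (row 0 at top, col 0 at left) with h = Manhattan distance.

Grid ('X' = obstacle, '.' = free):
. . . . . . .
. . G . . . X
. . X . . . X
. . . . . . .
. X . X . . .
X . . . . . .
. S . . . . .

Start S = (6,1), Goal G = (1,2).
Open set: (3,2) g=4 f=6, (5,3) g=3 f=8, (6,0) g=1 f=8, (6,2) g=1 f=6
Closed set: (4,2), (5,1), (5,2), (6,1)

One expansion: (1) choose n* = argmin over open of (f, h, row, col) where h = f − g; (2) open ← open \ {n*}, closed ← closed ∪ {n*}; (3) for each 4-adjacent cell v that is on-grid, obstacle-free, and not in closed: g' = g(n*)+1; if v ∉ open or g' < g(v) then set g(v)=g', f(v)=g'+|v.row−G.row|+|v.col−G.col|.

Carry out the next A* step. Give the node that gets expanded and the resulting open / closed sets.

expanded=(3,2); open=[(3,1) g=5 f=8, (3,3) g=5 f=8, (5,3) g=3 f=8, (6,0) g=1 f=8, (6,2) g=1 f=6]; closed=[(3,2), (4,2), (5,1), (5,2), (6,1)]

step 1: expand (3,2) (f=6, h=2) → closed; open now [(3,1) g=5 f=8, (3,3) g=5 f=8, (5,3) g=3 f=8, (6,0) g=1 f=8, (6,2) g=1 f=6]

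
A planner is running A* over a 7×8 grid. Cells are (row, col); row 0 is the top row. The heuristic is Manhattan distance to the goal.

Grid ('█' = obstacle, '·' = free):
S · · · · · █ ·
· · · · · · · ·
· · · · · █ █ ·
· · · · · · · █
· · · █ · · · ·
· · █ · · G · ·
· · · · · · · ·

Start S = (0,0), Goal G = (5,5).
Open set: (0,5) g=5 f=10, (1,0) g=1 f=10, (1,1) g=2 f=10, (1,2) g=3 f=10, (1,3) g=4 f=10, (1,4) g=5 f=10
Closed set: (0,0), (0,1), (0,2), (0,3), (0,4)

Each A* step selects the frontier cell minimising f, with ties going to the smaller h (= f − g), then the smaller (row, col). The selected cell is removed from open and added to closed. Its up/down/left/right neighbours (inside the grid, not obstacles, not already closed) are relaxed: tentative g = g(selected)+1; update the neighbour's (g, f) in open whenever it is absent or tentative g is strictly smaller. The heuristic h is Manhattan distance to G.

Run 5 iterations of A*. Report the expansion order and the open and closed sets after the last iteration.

order=[(0,5) → (1,5) → (1,4) → (2,4) → (3,4)]; open=[(1,0) g=1 f=10, (1,1) g=2 f=10, (1,2) g=3 f=10, (1,3) g=4 f=10, (1,6) g=7 f=12, (2,3) g=7 f=12, (3,3) g=8 f=12, (3,5) g=8 f=10, (4,4) g=8 f=10]; closed=[(0,0), (0,1), (0,2), (0,3), (0,4), (0,5), (1,4), (1,5), (2,4), (3,4)]

step 1: expand (0,5) (f=10, h=5) → closed; open now [(1,0) g=1 f=10, (1,1) g=2 f=10, (1,2) g=3 f=10, (1,3) g=4 f=10, (1,4) g=5 f=10, (1,5) g=6 f=10]
step 2: expand (1,5) (f=10, h=4) → closed; open now [(1,0) g=1 f=10, (1,1) g=2 f=10, (1,2) g=3 f=10, (1,3) g=4 f=10, (1,4) g=5 f=10, (1,6) g=7 f=12]
step 3: expand (1,4) (f=10, h=5) → closed; open now [(1,0) g=1 f=10, (1,1) g=2 f=10, (1,2) g=3 f=10, (1,3) g=4 f=10, (1,6) g=7 f=12, (2,4) g=6 f=10]
step 4: expand (2,4) (f=10, h=4) → closed; open now [(1,0) g=1 f=10, (1,1) g=2 f=10, (1,2) g=3 f=10, (1,3) g=4 f=10, (1,6) g=7 f=12, (2,3) g=7 f=12, (3,4) g=7 f=10]
step 5: expand (3,4) (f=10, h=3) → closed; open now [(1,0) g=1 f=10, (1,1) g=2 f=10, (1,2) g=3 f=10, (1,3) g=4 f=10, (1,6) g=7 f=12, (2,3) g=7 f=12, (3,3) g=8 f=12, (3,5) g=8 f=10, (4,4) g=8 f=10]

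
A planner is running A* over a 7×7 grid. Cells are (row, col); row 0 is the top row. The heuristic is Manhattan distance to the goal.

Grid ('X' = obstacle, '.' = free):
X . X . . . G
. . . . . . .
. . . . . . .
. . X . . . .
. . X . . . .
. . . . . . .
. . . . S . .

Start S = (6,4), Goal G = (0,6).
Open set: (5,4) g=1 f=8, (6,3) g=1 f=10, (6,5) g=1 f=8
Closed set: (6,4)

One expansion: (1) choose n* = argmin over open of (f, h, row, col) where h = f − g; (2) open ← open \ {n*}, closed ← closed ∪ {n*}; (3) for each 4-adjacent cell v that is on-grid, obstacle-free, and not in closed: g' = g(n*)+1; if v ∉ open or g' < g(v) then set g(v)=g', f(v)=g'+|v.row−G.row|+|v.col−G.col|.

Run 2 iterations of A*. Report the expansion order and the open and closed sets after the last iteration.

order=[(5,4) → (4,4)]; open=[(3,4) g=3 f=8, (4,3) g=3 f=10, (4,5) g=3 f=8, (5,3) g=2 f=10, (5,5) g=2 f=8, (6,3) g=1 f=10, (6,5) g=1 f=8]; closed=[(4,4), (5,4), (6,4)]

step 1: expand (5,4) (f=8, h=7) → closed; open now [(4,4) g=2 f=8, (5,3) g=2 f=10, (5,5) g=2 f=8, (6,3) g=1 f=10, (6,5) g=1 f=8]
step 2: expand (4,4) (f=8, h=6) → closed; open now [(3,4) g=3 f=8, (4,3) g=3 f=10, (4,5) g=3 f=8, (5,3) g=2 f=10, (5,5) g=2 f=8, (6,3) g=1 f=10, (6,5) g=1 f=8]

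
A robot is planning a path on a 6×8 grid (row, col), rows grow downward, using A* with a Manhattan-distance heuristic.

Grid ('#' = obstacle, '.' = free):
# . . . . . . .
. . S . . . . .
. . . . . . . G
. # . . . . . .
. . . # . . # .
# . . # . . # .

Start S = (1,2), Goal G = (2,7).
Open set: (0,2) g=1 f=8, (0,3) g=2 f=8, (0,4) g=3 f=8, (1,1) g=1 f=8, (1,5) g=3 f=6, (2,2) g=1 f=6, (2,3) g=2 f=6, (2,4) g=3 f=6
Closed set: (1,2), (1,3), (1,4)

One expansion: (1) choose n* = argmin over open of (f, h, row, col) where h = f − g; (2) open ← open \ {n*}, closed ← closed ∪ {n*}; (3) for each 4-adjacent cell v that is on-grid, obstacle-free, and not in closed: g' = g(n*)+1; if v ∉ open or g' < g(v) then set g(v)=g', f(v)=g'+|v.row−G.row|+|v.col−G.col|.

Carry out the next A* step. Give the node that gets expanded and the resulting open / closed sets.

step 1: expand (1,5) (f=6, h=3) → closed; open now [(0,2) g=1 f=8, (0,3) g=2 f=8, (0,4) g=3 f=8, (0,5) g=4 f=8, (1,1) g=1 f=8, (1,6) g=4 f=6, (2,2) g=1 f=6, (2,3) g=2 f=6, (2,4) g=3 f=6, (2,5) g=4 f=6]

expanded=(1,5); open=[(0,2) g=1 f=8, (0,3) g=2 f=8, (0,4) g=3 f=8, (0,5) g=4 f=8, (1,1) g=1 f=8, (1,6) g=4 f=6, (2,2) g=1 f=6, (2,3) g=2 f=6, (2,4) g=3 f=6, (2,5) g=4 f=6]; closed=[(1,2), (1,3), (1,4), (1,5)]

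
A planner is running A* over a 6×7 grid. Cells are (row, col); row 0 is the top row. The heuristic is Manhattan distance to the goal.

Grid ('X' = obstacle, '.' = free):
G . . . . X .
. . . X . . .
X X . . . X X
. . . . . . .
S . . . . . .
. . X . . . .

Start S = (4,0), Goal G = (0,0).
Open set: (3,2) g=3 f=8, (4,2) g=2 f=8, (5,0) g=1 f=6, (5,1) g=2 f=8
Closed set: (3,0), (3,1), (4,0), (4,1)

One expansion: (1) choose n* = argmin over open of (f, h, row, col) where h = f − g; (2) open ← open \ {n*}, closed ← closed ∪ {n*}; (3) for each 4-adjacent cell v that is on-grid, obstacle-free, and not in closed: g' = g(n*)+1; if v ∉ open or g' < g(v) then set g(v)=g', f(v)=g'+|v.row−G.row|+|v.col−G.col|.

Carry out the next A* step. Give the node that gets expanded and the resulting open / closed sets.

step 1: expand (5,0) (f=6, h=5) → closed; open now [(3,2) g=3 f=8, (4,2) g=2 f=8, (5,1) g=2 f=8]

expanded=(5,0); open=[(3,2) g=3 f=8, (4,2) g=2 f=8, (5,1) g=2 f=8]; closed=[(3,0), (3,1), (4,0), (4,1), (5,0)]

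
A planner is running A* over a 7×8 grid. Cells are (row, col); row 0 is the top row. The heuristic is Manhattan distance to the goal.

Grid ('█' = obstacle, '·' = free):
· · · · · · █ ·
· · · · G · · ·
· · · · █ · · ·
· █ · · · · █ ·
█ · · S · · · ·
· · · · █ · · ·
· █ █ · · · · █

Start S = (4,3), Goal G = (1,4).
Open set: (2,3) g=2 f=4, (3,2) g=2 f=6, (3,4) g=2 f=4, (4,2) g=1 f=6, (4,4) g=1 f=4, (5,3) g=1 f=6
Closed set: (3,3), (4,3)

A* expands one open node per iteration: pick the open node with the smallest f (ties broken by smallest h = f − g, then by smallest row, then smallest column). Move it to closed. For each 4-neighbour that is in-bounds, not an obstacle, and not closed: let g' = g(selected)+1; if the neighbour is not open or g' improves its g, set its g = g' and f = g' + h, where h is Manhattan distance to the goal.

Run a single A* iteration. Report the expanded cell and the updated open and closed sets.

expanded=(2,3); open=[(1,3) g=3 f=4, (2,2) g=3 f=6, (3,2) g=2 f=6, (3,4) g=2 f=4, (4,2) g=1 f=6, (4,4) g=1 f=4, (5,3) g=1 f=6]; closed=[(2,3), (3,3), (4,3)]

step 1: expand (2,3) (f=4, h=2) → closed; open now [(1,3) g=3 f=4, (2,2) g=3 f=6, (3,2) g=2 f=6, (3,4) g=2 f=4, (4,2) g=1 f=6, (4,4) g=1 f=4, (5,3) g=1 f=6]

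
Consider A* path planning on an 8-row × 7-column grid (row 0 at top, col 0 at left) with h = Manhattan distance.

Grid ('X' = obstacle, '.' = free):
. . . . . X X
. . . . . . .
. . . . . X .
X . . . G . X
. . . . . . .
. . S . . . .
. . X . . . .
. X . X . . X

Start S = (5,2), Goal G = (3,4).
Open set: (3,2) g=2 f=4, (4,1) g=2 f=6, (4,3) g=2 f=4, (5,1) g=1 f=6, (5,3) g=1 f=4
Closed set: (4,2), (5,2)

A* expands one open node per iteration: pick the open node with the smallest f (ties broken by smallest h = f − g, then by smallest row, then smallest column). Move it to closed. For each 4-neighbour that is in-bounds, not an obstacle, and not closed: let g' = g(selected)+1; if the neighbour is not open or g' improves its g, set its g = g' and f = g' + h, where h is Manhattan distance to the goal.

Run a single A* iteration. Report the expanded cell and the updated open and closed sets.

expanded=(3,2); open=[(2,2) g=3 f=6, (3,1) g=3 f=6, (3,3) g=3 f=4, (4,1) g=2 f=6, (4,3) g=2 f=4, (5,1) g=1 f=6, (5,3) g=1 f=4]; closed=[(3,2), (4,2), (5,2)]

step 1: expand (3,2) (f=4, h=2) → closed; open now [(2,2) g=3 f=6, (3,1) g=3 f=6, (3,3) g=3 f=4, (4,1) g=2 f=6, (4,3) g=2 f=4, (5,1) g=1 f=6, (5,3) g=1 f=4]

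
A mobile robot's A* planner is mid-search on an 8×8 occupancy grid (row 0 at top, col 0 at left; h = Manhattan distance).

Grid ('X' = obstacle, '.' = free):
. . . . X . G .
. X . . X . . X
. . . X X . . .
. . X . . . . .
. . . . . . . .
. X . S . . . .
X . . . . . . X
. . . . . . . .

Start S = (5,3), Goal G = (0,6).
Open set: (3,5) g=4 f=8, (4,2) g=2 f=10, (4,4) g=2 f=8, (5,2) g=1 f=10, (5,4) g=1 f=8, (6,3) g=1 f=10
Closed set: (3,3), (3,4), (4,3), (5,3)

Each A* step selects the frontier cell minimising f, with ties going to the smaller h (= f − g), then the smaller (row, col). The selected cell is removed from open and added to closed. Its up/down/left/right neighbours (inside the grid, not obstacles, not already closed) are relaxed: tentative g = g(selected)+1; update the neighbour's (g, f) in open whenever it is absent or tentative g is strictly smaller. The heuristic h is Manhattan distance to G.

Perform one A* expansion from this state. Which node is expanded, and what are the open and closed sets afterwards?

expanded=(3,5); open=[(2,5) g=5 f=8, (3,6) g=5 f=8, (4,2) g=2 f=10, (4,4) g=2 f=8, (4,5) g=5 f=10, (5,2) g=1 f=10, (5,4) g=1 f=8, (6,3) g=1 f=10]; closed=[(3,3), (3,4), (3,5), (4,3), (5,3)]

step 1: expand (3,5) (f=8, h=4) → closed; open now [(2,5) g=5 f=8, (3,6) g=5 f=8, (4,2) g=2 f=10, (4,4) g=2 f=8, (4,5) g=5 f=10, (5,2) g=1 f=10, (5,4) g=1 f=8, (6,3) g=1 f=10]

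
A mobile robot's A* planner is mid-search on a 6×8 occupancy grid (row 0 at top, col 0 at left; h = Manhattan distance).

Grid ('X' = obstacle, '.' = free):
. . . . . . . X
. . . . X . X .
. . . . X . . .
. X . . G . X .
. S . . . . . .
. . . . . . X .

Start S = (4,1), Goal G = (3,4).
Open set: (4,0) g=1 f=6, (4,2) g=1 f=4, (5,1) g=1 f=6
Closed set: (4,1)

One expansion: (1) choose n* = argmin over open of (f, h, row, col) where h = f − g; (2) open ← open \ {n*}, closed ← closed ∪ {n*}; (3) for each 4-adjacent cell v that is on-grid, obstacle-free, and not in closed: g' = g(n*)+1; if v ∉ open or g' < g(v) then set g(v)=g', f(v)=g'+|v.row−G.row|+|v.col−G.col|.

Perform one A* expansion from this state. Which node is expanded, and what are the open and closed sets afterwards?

step 1: expand (4,2) (f=4, h=3) → closed; open now [(3,2) g=2 f=4, (4,0) g=1 f=6, (4,3) g=2 f=4, (5,1) g=1 f=6, (5,2) g=2 f=6]

expanded=(4,2); open=[(3,2) g=2 f=4, (4,0) g=1 f=6, (4,3) g=2 f=4, (5,1) g=1 f=6, (5,2) g=2 f=6]; closed=[(4,1), (4,2)]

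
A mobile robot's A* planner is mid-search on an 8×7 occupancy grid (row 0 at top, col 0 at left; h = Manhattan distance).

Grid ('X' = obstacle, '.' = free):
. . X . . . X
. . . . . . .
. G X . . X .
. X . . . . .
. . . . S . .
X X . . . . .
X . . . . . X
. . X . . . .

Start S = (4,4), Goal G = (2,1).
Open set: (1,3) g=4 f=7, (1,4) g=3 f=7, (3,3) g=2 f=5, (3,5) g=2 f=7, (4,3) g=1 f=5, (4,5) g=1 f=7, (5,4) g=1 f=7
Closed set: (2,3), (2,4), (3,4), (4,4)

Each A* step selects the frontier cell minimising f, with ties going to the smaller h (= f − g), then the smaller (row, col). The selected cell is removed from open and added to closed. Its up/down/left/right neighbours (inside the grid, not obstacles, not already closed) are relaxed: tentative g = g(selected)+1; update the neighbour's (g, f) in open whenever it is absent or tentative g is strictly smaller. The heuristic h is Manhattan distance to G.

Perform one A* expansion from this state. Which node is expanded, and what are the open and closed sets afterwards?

expanded=(3,3); open=[(1,3) g=4 f=7, (1,4) g=3 f=7, (3,2) g=3 f=5, (3,5) g=2 f=7, (4,3) g=1 f=5, (4,5) g=1 f=7, (5,4) g=1 f=7]; closed=[(2,3), (2,4), (3,3), (3,4), (4,4)]

step 1: expand (3,3) (f=5, h=3) → closed; open now [(1,3) g=4 f=7, (1,4) g=3 f=7, (3,2) g=3 f=5, (3,5) g=2 f=7, (4,3) g=1 f=5, (4,5) g=1 f=7, (5,4) g=1 f=7]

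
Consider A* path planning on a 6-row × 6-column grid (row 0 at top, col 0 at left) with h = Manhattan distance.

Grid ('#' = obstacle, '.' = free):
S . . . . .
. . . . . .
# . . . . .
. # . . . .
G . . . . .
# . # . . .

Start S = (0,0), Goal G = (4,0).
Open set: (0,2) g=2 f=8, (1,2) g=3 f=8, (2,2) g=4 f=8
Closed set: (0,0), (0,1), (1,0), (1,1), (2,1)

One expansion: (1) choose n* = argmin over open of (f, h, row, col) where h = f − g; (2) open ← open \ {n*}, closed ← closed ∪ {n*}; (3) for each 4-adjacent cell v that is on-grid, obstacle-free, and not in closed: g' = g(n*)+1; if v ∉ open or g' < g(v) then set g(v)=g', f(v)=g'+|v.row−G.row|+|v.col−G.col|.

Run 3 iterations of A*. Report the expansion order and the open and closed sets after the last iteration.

step 1: expand (2,2) (f=8, h=4) → closed; open now [(0,2) g=2 f=8, (1,2) g=3 f=8, (2,3) g=5 f=10, (3,2) g=5 f=8]
step 2: expand (3,2) (f=8, h=3) → closed; open now [(0,2) g=2 f=8, (1,2) g=3 f=8, (2,3) g=5 f=10, (3,3) g=6 f=10, (4,2) g=6 f=8]
step 3: expand (4,2) (f=8, h=2) → closed; open now [(0,2) g=2 f=8, (1,2) g=3 f=8, (2,3) g=5 f=10, (3,3) g=6 f=10, (4,1) g=7 f=8, (4,3) g=7 f=10]

order=[(2,2) → (3,2) → (4,2)]; open=[(0,2) g=2 f=8, (1,2) g=3 f=8, (2,3) g=5 f=10, (3,3) g=6 f=10, (4,1) g=7 f=8, (4,3) g=7 f=10]; closed=[(0,0), (0,1), (1,0), (1,1), (2,1), (2,2), (3,2), (4,2)]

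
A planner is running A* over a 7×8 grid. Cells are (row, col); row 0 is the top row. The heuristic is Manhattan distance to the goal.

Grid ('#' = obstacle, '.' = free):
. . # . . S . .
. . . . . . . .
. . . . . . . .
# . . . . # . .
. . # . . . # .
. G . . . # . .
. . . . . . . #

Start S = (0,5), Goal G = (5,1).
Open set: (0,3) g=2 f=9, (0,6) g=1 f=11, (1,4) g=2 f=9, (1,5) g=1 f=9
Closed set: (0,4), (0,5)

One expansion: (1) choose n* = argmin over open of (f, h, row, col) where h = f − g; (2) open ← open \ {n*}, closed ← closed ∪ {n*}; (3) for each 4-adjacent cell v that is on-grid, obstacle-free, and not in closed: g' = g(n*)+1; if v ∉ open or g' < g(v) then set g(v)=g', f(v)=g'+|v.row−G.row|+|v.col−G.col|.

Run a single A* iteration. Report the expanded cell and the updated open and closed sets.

expanded=(0,3); open=[(0,6) g=1 f=11, (1,3) g=3 f=9, (1,4) g=2 f=9, (1,5) g=1 f=9]; closed=[(0,3), (0,4), (0,5)]

step 1: expand (0,3) (f=9, h=7) → closed; open now [(0,6) g=1 f=11, (1,3) g=3 f=9, (1,4) g=2 f=9, (1,5) g=1 f=9]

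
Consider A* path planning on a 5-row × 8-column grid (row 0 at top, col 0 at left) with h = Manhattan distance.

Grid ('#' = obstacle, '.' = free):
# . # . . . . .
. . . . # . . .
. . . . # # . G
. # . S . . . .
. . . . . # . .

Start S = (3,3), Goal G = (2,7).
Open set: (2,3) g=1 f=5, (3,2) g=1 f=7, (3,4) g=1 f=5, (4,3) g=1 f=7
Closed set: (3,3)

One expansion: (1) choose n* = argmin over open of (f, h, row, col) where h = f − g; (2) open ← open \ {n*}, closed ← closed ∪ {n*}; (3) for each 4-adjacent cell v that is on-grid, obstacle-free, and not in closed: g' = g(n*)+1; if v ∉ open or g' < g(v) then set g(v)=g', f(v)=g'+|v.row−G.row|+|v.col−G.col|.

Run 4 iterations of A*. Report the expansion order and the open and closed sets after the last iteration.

order=[(2,3) → (3,4) → (3,5) → (3,6)]; open=[(1,3) g=2 f=7, (2,2) g=2 f=7, (2,6) g=4 f=5, (3,2) g=1 f=7, (3,7) g=4 f=5, (4,3) g=1 f=7, (4,4) g=2 f=7, (4,6) g=4 f=7]; closed=[(2,3), (3,3), (3,4), (3,5), (3,6)]

step 1: expand (2,3) (f=5, h=4) → closed; open now [(1,3) g=2 f=7, (2,2) g=2 f=7, (3,2) g=1 f=7, (3,4) g=1 f=5, (4,3) g=1 f=7]
step 2: expand (3,4) (f=5, h=4) → closed; open now [(1,3) g=2 f=7, (2,2) g=2 f=7, (3,2) g=1 f=7, (3,5) g=2 f=5, (4,3) g=1 f=7, (4,4) g=2 f=7]
step 3: expand (3,5) (f=5, h=3) → closed; open now [(1,3) g=2 f=7, (2,2) g=2 f=7, (3,2) g=1 f=7, (3,6) g=3 f=5, (4,3) g=1 f=7, (4,4) g=2 f=7]
step 4: expand (3,6) (f=5, h=2) → closed; open now [(1,3) g=2 f=7, (2,2) g=2 f=7, (2,6) g=4 f=5, (3,2) g=1 f=7, (3,7) g=4 f=5, (4,3) g=1 f=7, (4,4) g=2 f=7, (4,6) g=4 f=7]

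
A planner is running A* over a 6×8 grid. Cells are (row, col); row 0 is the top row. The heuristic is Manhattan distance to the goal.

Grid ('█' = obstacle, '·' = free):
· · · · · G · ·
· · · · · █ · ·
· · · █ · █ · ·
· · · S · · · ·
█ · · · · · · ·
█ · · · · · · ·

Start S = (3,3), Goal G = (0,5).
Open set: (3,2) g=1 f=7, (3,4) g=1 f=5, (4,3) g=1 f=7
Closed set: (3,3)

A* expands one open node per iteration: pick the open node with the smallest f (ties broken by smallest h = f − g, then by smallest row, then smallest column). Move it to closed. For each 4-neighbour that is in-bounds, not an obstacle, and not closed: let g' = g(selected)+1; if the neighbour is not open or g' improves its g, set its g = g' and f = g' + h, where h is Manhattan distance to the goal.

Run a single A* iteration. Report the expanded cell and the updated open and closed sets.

step 1: expand (3,4) (f=5, h=4) → closed; open now [(2,4) g=2 f=5, (3,2) g=1 f=7, (3,5) g=2 f=5, (4,3) g=1 f=7, (4,4) g=2 f=7]

expanded=(3,4); open=[(2,4) g=2 f=5, (3,2) g=1 f=7, (3,5) g=2 f=5, (4,3) g=1 f=7, (4,4) g=2 f=7]; closed=[(3,3), (3,4)]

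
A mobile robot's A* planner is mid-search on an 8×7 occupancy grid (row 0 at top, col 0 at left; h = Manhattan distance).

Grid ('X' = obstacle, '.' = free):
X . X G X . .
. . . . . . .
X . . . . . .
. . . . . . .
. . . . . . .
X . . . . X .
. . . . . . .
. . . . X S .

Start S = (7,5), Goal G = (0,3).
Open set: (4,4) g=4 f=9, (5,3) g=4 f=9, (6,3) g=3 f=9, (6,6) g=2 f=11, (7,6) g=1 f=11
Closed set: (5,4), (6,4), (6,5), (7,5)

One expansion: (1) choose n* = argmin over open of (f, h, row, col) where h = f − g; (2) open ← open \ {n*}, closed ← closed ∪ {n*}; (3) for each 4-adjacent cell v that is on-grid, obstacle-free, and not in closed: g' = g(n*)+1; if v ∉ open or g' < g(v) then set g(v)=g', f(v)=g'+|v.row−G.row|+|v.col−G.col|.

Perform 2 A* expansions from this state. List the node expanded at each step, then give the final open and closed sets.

order=[(4,4) → (3,4)]; open=[(2,4) g=6 f=9, (3,3) g=6 f=9, (3,5) g=6 f=11, (4,3) g=5 f=9, (4,5) g=5 f=11, (5,3) g=4 f=9, (6,3) g=3 f=9, (6,6) g=2 f=11, (7,6) g=1 f=11]; closed=[(3,4), (4,4), (5,4), (6,4), (6,5), (7,5)]

step 1: expand (4,4) (f=9, h=5) → closed; open now [(3,4) g=5 f=9, (4,3) g=5 f=9, (4,5) g=5 f=11, (5,3) g=4 f=9, (6,3) g=3 f=9, (6,6) g=2 f=11, (7,6) g=1 f=11]
step 2: expand (3,4) (f=9, h=4) → closed; open now [(2,4) g=6 f=9, (3,3) g=6 f=9, (3,5) g=6 f=11, (4,3) g=5 f=9, (4,5) g=5 f=11, (5,3) g=4 f=9, (6,3) g=3 f=9, (6,6) g=2 f=11, (7,6) g=1 f=11]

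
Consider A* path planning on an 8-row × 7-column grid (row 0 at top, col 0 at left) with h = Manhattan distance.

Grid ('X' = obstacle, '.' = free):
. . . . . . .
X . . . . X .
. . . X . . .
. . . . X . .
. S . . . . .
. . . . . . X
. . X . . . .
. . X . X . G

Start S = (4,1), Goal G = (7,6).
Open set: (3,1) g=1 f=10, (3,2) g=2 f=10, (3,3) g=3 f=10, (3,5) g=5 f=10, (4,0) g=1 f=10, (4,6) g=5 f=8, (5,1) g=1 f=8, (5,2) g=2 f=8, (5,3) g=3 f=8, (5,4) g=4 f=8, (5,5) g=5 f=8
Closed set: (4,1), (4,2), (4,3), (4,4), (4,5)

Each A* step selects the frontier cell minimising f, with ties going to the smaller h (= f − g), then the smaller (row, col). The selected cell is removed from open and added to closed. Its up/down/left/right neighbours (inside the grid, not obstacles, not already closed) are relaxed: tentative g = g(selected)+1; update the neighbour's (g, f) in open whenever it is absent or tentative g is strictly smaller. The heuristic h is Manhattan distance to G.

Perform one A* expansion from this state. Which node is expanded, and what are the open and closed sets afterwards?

step 1: expand (4,6) (f=8, h=3) → closed; open now [(3,1) g=1 f=10, (3,2) g=2 f=10, (3,3) g=3 f=10, (3,5) g=5 f=10, (3,6) g=6 f=10, (4,0) g=1 f=10, (5,1) g=1 f=8, (5,2) g=2 f=8, (5,3) g=3 f=8, (5,4) g=4 f=8, (5,5) g=5 f=8]

expanded=(4,6); open=[(3,1) g=1 f=10, (3,2) g=2 f=10, (3,3) g=3 f=10, (3,5) g=5 f=10, (3,6) g=6 f=10, (4,0) g=1 f=10, (5,1) g=1 f=8, (5,2) g=2 f=8, (5,3) g=3 f=8, (5,4) g=4 f=8, (5,5) g=5 f=8]; closed=[(4,1), (4,2), (4,3), (4,4), (4,5), (4,6)]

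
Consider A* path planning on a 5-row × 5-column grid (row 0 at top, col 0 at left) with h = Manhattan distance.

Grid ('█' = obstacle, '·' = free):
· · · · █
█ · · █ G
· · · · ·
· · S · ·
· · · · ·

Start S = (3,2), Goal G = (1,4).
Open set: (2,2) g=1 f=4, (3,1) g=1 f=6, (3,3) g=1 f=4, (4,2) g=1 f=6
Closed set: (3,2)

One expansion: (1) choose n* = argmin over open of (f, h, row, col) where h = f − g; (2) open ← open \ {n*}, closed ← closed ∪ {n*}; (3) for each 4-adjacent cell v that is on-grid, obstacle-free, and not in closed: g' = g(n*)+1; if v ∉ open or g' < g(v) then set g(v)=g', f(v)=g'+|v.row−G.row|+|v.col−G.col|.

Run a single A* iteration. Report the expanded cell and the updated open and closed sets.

expanded=(2,2); open=[(1,2) g=2 f=4, (2,1) g=2 f=6, (2,3) g=2 f=4, (3,1) g=1 f=6, (3,3) g=1 f=4, (4,2) g=1 f=6]; closed=[(2,2), (3,2)]

step 1: expand (2,2) (f=4, h=3) → closed; open now [(1,2) g=2 f=4, (2,1) g=2 f=6, (2,3) g=2 f=4, (3,1) g=1 f=6, (3,3) g=1 f=4, (4,2) g=1 f=6]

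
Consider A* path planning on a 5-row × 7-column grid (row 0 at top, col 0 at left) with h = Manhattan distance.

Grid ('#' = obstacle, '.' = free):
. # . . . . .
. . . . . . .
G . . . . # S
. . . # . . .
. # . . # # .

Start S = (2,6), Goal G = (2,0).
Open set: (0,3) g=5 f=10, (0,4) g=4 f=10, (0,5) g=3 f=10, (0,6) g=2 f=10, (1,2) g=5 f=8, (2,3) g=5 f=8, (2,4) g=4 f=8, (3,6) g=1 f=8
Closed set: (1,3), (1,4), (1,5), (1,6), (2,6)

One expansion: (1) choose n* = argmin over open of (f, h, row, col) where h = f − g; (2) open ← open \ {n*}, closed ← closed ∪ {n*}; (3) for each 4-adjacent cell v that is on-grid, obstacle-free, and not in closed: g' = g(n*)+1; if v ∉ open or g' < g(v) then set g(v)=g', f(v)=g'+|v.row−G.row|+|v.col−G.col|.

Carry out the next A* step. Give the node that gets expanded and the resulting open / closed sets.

expanded=(1,2); open=[(0,2) g=6 f=10, (0,3) g=5 f=10, (0,4) g=4 f=10, (0,5) g=3 f=10, (0,6) g=2 f=10, (1,1) g=6 f=8, (2,2) g=6 f=8, (2,3) g=5 f=8, (2,4) g=4 f=8, (3,6) g=1 f=8]; closed=[(1,2), (1,3), (1,4), (1,5), (1,6), (2,6)]

step 1: expand (1,2) (f=8, h=3) → closed; open now [(0,2) g=6 f=10, (0,3) g=5 f=10, (0,4) g=4 f=10, (0,5) g=3 f=10, (0,6) g=2 f=10, (1,1) g=6 f=8, (2,2) g=6 f=8, (2,3) g=5 f=8, (2,4) g=4 f=8, (3,6) g=1 f=8]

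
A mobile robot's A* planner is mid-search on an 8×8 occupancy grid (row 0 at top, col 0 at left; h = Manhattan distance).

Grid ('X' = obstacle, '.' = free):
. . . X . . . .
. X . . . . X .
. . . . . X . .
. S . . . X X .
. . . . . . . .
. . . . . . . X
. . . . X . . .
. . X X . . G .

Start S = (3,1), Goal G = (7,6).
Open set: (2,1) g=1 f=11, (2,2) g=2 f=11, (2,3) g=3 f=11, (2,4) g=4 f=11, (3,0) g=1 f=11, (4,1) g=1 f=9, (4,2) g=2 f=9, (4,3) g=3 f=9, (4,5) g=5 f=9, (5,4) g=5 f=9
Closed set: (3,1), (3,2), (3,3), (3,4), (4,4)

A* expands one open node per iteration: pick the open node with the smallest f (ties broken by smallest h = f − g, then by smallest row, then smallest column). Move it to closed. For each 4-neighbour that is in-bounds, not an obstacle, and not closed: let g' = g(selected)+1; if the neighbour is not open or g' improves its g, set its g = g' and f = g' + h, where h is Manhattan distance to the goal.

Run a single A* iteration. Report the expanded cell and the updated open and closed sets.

step 1: expand (4,5) (f=9, h=4) → closed; open now [(2,1) g=1 f=11, (2,2) g=2 f=11, (2,3) g=3 f=11, (2,4) g=4 f=11, (3,0) g=1 f=11, (4,1) g=1 f=9, (4,2) g=2 f=9, (4,3) g=3 f=9, (4,6) g=6 f=9, (5,4) g=5 f=9, (5,5) g=6 f=9]

expanded=(4,5); open=[(2,1) g=1 f=11, (2,2) g=2 f=11, (2,3) g=3 f=11, (2,4) g=4 f=11, (3,0) g=1 f=11, (4,1) g=1 f=9, (4,2) g=2 f=9, (4,3) g=3 f=9, (4,6) g=6 f=9, (5,4) g=5 f=9, (5,5) g=6 f=9]; closed=[(3,1), (3,2), (3,3), (3,4), (4,4), (4,5)]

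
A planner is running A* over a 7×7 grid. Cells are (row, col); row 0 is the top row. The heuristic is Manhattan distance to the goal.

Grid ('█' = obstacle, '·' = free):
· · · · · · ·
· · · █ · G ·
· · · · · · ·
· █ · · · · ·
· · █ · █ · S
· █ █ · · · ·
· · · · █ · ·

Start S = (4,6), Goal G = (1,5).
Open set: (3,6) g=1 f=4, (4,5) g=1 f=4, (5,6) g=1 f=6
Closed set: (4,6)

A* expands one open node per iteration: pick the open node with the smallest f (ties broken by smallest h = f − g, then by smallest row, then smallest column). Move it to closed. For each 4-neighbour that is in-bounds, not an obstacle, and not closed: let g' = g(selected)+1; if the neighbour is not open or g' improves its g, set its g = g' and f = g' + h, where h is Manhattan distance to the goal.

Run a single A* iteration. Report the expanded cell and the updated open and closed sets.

expanded=(3,6); open=[(2,6) g=2 f=4, (3,5) g=2 f=4, (4,5) g=1 f=4, (5,6) g=1 f=6]; closed=[(3,6), (4,6)]

step 1: expand (3,6) (f=4, h=3) → closed; open now [(2,6) g=2 f=4, (3,5) g=2 f=4, (4,5) g=1 f=4, (5,6) g=1 f=6]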